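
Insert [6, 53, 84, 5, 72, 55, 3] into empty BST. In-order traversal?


Insert 6: root
Insert 53: R from 6
Insert 84: R from 6 -> R from 53
Insert 5: L from 6
Insert 72: R from 6 -> R from 53 -> L from 84
Insert 55: R from 6 -> R from 53 -> L from 84 -> L from 72
Insert 3: L from 6 -> L from 5

In-order: [3, 5, 6, 53, 55, 72, 84]


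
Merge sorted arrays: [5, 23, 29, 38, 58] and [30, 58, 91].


Take 5 from A
Take 23 from A
Take 29 from A
Take 30 from B
Take 38 from A
Take 58 from A

Merged: [5, 23, 29, 30, 38, 58, 58, 91]


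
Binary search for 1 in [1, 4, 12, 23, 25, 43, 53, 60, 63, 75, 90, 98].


Step 1: lo=0, hi=11, mid=5, val=43
Step 2: lo=0, hi=4, mid=2, val=12
Step 3: lo=0, hi=1, mid=0, val=1

Found at index 0


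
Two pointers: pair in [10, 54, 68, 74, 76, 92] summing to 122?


lo=0(10)+hi=5(92)=102
lo=1(54)+hi=5(92)=146
lo=1(54)+hi=4(76)=130
lo=1(54)+hi=3(74)=128
lo=1(54)+hi=2(68)=122

Yes: 54+68=122


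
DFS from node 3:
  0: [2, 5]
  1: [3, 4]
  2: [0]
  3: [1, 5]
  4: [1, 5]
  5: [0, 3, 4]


Visit 3, push [5, 1]
Visit 1, push [4]
Visit 4, push [5]
Visit 5, push [0]
Visit 0, push [2]
Visit 2, push []

DFS order: [3, 1, 4, 5, 0, 2]


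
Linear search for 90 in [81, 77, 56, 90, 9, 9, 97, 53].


i=0: 81!=90
i=1: 77!=90
i=2: 56!=90
i=3: 90==90 found!

Found at 3, 4 comps


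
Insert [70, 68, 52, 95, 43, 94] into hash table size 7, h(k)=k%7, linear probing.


Insert 70: h=0 -> slot 0
Insert 68: h=5 -> slot 5
Insert 52: h=3 -> slot 3
Insert 95: h=4 -> slot 4
Insert 43: h=1 -> slot 1
Insert 94: h=3, 3 probes -> slot 6

Table: [70, 43, None, 52, 95, 68, 94]


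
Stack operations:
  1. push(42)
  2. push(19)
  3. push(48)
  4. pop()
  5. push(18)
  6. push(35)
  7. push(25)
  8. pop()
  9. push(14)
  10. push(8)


push(42) -> [42]
push(19) -> [42, 19]
push(48) -> [42, 19, 48]
pop()->48, [42, 19]
push(18) -> [42, 19, 18]
push(35) -> [42, 19, 18, 35]
push(25) -> [42, 19, 18, 35, 25]
pop()->25, [42, 19, 18, 35]
push(14) -> [42, 19, 18, 35, 14]
push(8) -> [42, 19, 18, 35, 14, 8]

Final stack: [42, 19, 18, 35, 14, 8]


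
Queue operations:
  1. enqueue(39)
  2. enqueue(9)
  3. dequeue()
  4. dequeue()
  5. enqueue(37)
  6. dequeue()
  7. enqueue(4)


enqueue(39) -> [39]
enqueue(9) -> [39, 9]
dequeue()->39, [9]
dequeue()->9, []
enqueue(37) -> [37]
dequeue()->37, []
enqueue(4) -> [4]

Final queue: [4]


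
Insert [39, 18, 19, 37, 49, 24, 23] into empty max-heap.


Insert 39: [39]
Insert 18: [39, 18]
Insert 19: [39, 18, 19]
Insert 37: [39, 37, 19, 18]
Insert 49: [49, 39, 19, 18, 37]
Insert 24: [49, 39, 24, 18, 37, 19]
Insert 23: [49, 39, 24, 18, 37, 19, 23]

Final heap: [49, 39, 24, 18, 37, 19, 23]


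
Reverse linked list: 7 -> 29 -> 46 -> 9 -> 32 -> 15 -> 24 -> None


Step 1: curr=7, set curr.next=prev(None) | reversed so far: 7
Step 2: curr=29, set curr.next=prev(7) | reversed so far: 29 -> 7
Step 3: curr=46, set curr.next=prev(29) | reversed so far: 46 -> 29 -> 7
Step 4: curr=9, set curr.next=prev(46) | reversed so far: 9 -> 46 -> 29 -> 7
Step 5: curr=32, set curr.next=prev(9) | reversed so far: 32 -> 9 -> 46 -> 29 -> 7
Step 6: curr=15, set curr.next=prev(32) | reversed so far: 15 -> 32 -> 9 -> 46 -> 29 -> 7
Step 7: curr=24, set curr.next=prev(15) | reversed so far: 24 -> 15 -> 32 -> 9 -> 46 -> 29 -> 7

24 -> 15 -> 32 -> 9 -> 46 -> 29 -> 7 -> None


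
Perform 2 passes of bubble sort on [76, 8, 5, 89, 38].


Initial: [76, 8, 5, 89, 38]
Pass 1: [8, 5, 76, 38, 89] (3 swaps)
Pass 2: [5, 8, 38, 76, 89] (2 swaps)

After 2 passes: [5, 8, 38, 76, 89]


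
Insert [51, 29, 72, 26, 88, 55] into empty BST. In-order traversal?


Insert 51: root
Insert 29: L from 51
Insert 72: R from 51
Insert 26: L from 51 -> L from 29
Insert 88: R from 51 -> R from 72
Insert 55: R from 51 -> L from 72

In-order: [26, 29, 51, 55, 72, 88]


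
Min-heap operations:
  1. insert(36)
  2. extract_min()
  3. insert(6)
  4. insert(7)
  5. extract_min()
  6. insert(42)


insert(36) -> [36]
extract_min()->36, []
insert(6) -> [6]
insert(7) -> [6, 7]
extract_min()->6, [7]
insert(42) -> [7, 42]

Final heap: [7, 42]


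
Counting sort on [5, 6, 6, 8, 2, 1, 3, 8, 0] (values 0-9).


Input: [5, 6, 6, 8, 2, 1, 3, 8, 0]
Counts: [1, 1, 1, 1, 0, 1, 2, 0, 2, 0]

Sorted: [0, 1, 2, 3, 5, 6, 6, 8, 8]


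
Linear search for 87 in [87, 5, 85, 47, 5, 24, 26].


i=0: 87==87 found!

Found at 0, 1 comps


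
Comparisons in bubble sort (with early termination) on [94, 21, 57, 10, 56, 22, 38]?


Algorithm: bubble sort (with early termination)
Input: [94, 21, 57, 10, 56, 22, 38]
Sorted: [10, 21, 22, 38, 56, 57, 94]

18


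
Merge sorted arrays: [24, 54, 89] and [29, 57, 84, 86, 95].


Take 24 from A
Take 29 from B
Take 54 from A
Take 57 from B
Take 84 from B
Take 86 from B
Take 89 from A

Merged: [24, 29, 54, 57, 84, 86, 89, 95]


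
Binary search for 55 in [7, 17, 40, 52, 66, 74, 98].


Step 1: lo=0, hi=6, mid=3, val=52
Step 2: lo=4, hi=6, mid=5, val=74
Step 3: lo=4, hi=4, mid=4, val=66

Not found


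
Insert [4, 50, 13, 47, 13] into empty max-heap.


Insert 4: [4]
Insert 50: [50, 4]
Insert 13: [50, 4, 13]
Insert 47: [50, 47, 13, 4]
Insert 13: [50, 47, 13, 4, 13]

Final heap: [50, 47, 13, 4, 13]


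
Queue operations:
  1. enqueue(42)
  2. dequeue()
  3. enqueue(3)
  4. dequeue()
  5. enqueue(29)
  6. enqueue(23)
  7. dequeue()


enqueue(42) -> [42]
dequeue()->42, []
enqueue(3) -> [3]
dequeue()->3, []
enqueue(29) -> [29]
enqueue(23) -> [29, 23]
dequeue()->29, [23]

Final queue: [23]


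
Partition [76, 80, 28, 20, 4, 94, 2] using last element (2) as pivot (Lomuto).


Pivot: 2
Place pivot at 0: [2, 80, 28, 20, 4, 94, 76]

Partitioned: [2, 80, 28, 20, 4, 94, 76]


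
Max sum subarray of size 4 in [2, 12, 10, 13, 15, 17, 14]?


[0:4]: 37
[1:5]: 50
[2:6]: 55
[3:7]: 59

Max: 59 at [3:7]


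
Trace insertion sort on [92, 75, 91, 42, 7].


Initial: [92, 75, 91, 42, 7]
Insert 75: [75, 92, 91, 42, 7]
Insert 91: [75, 91, 92, 42, 7]
Insert 42: [42, 75, 91, 92, 7]
Insert 7: [7, 42, 75, 91, 92]

Sorted: [7, 42, 75, 91, 92]


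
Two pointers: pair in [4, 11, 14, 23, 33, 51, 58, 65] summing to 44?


lo=0(4)+hi=7(65)=69
lo=0(4)+hi=6(58)=62
lo=0(4)+hi=5(51)=55
lo=0(4)+hi=4(33)=37
lo=1(11)+hi=4(33)=44

Yes: 11+33=44


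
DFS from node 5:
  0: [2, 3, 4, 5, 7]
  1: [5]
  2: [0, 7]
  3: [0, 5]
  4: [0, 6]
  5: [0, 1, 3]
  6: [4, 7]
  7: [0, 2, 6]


Visit 5, push [3, 1, 0]
Visit 0, push [7, 4, 3, 2]
Visit 2, push [7]
Visit 7, push [6]
Visit 6, push [4]
Visit 4, push []
Visit 3, push []
Visit 1, push []

DFS order: [5, 0, 2, 7, 6, 4, 3, 1]


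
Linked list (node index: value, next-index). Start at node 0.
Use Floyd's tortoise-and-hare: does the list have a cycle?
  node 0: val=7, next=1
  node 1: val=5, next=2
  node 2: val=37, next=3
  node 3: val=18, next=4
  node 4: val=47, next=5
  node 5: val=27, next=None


Floyd's tortoise (slow, +1) and hare (fast, +2):
  init: slow=0, fast=0
  step 1: slow=1, fast=2
  step 2: slow=2, fast=4
  step 3: fast 4->5->None, no cycle

Cycle: no


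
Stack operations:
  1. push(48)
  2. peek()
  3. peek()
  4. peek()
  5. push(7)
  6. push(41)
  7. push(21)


push(48) -> [48]
peek()->48
peek()->48
peek()->48
push(7) -> [48, 7]
push(41) -> [48, 7, 41]
push(21) -> [48, 7, 41, 21]

Final stack: [48, 7, 41, 21]


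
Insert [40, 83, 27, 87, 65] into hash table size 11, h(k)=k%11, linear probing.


Insert 40: h=7 -> slot 7
Insert 83: h=6 -> slot 6
Insert 27: h=5 -> slot 5
Insert 87: h=10 -> slot 10
Insert 65: h=10, 1 probes -> slot 0

Table: [65, None, None, None, None, 27, 83, 40, None, None, 87]


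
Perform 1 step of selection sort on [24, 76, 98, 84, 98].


Initial: [24, 76, 98, 84, 98]
Step 1: min=24 at 0
  Swap: [24, 76, 98, 84, 98]

After 1 step: [24, 76, 98, 84, 98]


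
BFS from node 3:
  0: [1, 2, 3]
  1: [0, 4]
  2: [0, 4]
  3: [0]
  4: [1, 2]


Visit 3, enqueue [0]
Visit 0, enqueue [1, 2]
Visit 1, enqueue [4]
Visit 2, enqueue []
Visit 4, enqueue []

BFS order: [3, 0, 1, 2, 4]


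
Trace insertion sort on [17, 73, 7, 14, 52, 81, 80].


Initial: [17, 73, 7, 14, 52, 81, 80]
Insert 73: [17, 73, 7, 14, 52, 81, 80]
Insert 7: [7, 17, 73, 14, 52, 81, 80]
Insert 14: [7, 14, 17, 73, 52, 81, 80]
Insert 52: [7, 14, 17, 52, 73, 81, 80]
Insert 81: [7, 14, 17, 52, 73, 81, 80]
Insert 80: [7, 14, 17, 52, 73, 80, 81]

Sorted: [7, 14, 17, 52, 73, 80, 81]


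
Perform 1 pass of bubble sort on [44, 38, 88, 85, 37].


Initial: [44, 38, 88, 85, 37]
Pass 1: [38, 44, 85, 37, 88] (3 swaps)

After 1 pass: [38, 44, 85, 37, 88]


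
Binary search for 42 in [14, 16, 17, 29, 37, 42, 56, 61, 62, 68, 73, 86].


Step 1: lo=0, hi=11, mid=5, val=42

Found at index 5


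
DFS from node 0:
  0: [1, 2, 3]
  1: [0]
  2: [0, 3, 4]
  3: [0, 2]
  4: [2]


Visit 0, push [3, 2, 1]
Visit 1, push []
Visit 2, push [4, 3]
Visit 3, push []
Visit 4, push []

DFS order: [0, 1, 2, 3, 4]


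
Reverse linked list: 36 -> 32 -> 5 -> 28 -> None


Step 1: curr=36, set curr.next=prev(None) | reversed so far: 36
Step 2: curr=32, set curr.next=prev(36) | reversed so far: 32 -> 36
Step 3: curr=5, set curr.next=prev(32) | reversed so far: 5 -> 32 -> 36
Step 4: curr=28, set curr.next=prev(5) | reversed so far: 28 -> 5 -> 32 -> 36

28 -> 5 -> 32 -> 36 -> None


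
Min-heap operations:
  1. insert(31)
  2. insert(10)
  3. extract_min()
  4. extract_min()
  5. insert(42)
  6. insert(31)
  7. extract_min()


insert(31) -> [31]
insert(10) -> [10, 31]
extract_min()->10, [31]
extract_min()->31, []
insert(42) -> [42]
insert(31) -> [31, 42]
extract_min()->31, [42]

Final heap: [42]


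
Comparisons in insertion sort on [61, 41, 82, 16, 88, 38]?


Algorithm: insertion sort
Input: [61, 41, 82, 16, 88, 38]
Sorted: [16, 38, 41, 61, 82, 88]

11


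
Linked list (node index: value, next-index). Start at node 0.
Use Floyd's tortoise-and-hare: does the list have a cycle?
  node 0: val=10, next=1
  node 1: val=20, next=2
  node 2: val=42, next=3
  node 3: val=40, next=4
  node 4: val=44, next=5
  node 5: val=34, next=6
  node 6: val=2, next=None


Floyd's tortoise (slow, +1) and hare (fast, +2):
  init: slow=0, fast=0
  step 1: slow=1, fast=2
  step 2: slow=2, fast=4
  step 3: slow=3, fast=6
  step 4: fast -> None, no cycle

Cycle: no


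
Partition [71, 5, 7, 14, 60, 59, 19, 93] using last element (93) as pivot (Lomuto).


Pivot: 93
  71 <= 93: advance i (no swap)
  5 <= 93: advance i (no swap)
  7 <= 93: advance i (no swap)
  14 <= 93: advance i (no swap)
  60 <= 93: advance i (no swap)
  59 <= 93: advance i (no swap)
  19 <= 93: advance i (no swap)
Place pivot at 7: [71, 5, 7, 14, 60, 59, 19, 93]

Partitioned: [71, 5, 7, 14, 60, 59, 19, 93]


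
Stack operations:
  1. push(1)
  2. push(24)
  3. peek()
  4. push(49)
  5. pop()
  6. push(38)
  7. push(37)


push(1) -> [1]
push(24) -> [1, 24]
peek()->24
push(49) -> [1, 24, 49]
pop()->49, [1, 24]
push(38) -> [1, 24, 38]
push(37) -> [1, 24, 38, 37]

Final stack: [1, 24, 38, 37]


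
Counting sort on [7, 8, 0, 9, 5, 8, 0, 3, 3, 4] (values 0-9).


Input: [7, 8, 0, 9, 5, 8, 0, 3, 3, 4]
Counts: [2, 0, 0, 2, 1, 1, 0, 1, 2, 1]

Sorted: [0, 0, 3, 3, 4, 5, 7, 8, 8, 9]


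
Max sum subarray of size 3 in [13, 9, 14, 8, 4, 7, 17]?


[0:3]: 36
[1:4]: 31
[2:5]: 26
[3:6]: 19
[4:7]: 28

Max: 36 at [0:3]


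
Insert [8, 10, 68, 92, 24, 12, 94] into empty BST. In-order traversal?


Insert 8: root
Insert 10: R from 8
Insert 68: R from 8 -> R from 10
Insert 92: R from 8 -> R from 10 -> R from 68
Insert 24: R from 8 -> R from 10 -> L from 68
Insert 12: R from 8 -> R from 10 -> L from 68 -> L from 24
Insert 94: R from 8 -> R from 10 -> R from 68 -> R from 92

In-order: [8, 10, 12, 24, 68, 92, 94]


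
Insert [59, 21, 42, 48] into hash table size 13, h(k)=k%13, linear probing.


Insert 59: h=7 -> slot 7
Insert 21: h=8 -> slot 8
Insert 42: h=3 -> slot 3
Insert 48: h=9 -> slot 9

Table: [None, None, None, 42, None, None, None, 59, 21, 48, None, None, None]


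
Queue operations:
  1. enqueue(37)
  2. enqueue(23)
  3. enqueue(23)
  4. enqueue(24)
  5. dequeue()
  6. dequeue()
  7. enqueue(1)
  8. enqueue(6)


enqueue(37) -> [37]
enqueue(23) -> [37, 23]
enqueue(23) -> [37, 23, 23]
enqueue(24) -> [37, 23, 23, 24]
dequeue()->37, [23, 23, 24]
dequeue()->23, [23, 24]
enqueue(1) -> [23, 24, 1]
enqueue(6) -> [23, 24, 1, 6]

Final queue: [23, 24, 1, 6]


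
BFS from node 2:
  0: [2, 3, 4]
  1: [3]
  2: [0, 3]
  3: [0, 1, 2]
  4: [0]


Visit 2, enqueue [0, 3]
Visit 0, enqueue [4]
Visit 3, enqueue [1]
Visit 4, enqueue []
Visit 1, enqueue []

BFS order: [2, 0, 3, 4, 1]


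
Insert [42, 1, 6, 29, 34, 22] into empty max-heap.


Insert 42: [42]
Insert 1: [42, 1]
Insert 6: [42, 1, 6]
Insert 29: [42, 29, 6, 1]
Insert 34: [42, 34, 6, 1, 29]
Insert 22: [42, 34, 22, 1, 29, 6]

Final heap: [42, 34, 22, 1, 29, 6]


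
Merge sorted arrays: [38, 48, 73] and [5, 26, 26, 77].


Take 5 from B
Take 26 from B
Take 26 from B
Take 38 from A
Take 48 from A
Take 73 from A

Merged: [5, 26, 26, 38, 48, 73, 77]


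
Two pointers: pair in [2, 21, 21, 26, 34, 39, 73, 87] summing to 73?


lo=0(2)+hi=7(87)=89
lo=0(2)+hi=6(73)=75
lo=0(2)+hi=5(39)=41
lo=1(21)+hi=5(39)=60
lo=2(21)+hi=5(39)=60
lo=3(26)+hi=5(39)=65
lo=4(34)+hi=5(39)=73

Yes: 34+39=73


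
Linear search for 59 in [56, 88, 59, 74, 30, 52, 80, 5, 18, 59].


i=0: 56!=59
i=1: 88!=59
i=2: 59==59 found!

Found at 2, 3 comps


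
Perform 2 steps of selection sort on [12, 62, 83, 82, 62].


Initial: [12, 62, 83, 82, 62]
Step 1: min=12 at 0
  Swap: [12, 62, 83, 82, 62]
Step 2: min=62 at 1
  Swap: [12, 62, 83, 82, 62]

After 2 steps: [12, 62, 83, 82, 62]


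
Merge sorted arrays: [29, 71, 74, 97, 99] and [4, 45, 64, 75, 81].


Take 4 from B
Take 29 from A
Take 45 from B
Take 64 from B
Take 71 from A
Take 74 from A
Take 75 from B
Take 81 from B

Merged: [4, 29, 45, 64, 71, 74, 75, 81, 97, 99]


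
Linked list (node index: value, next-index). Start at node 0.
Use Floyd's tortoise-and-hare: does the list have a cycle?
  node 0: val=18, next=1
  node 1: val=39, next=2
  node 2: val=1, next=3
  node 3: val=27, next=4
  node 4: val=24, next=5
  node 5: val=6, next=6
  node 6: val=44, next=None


Floyd's tortoise (slow, +1) and hare (fast, +2):
  init: slow=0, fast=0
  step 1: slow=1, fast=2
  step 2: slow=2, fast=4
  step 3: slow=3, fast=6
  step 4: fast -> None, no cycle

Cycle: no


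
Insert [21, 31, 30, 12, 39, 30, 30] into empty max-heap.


Insert 21: [21]
Insert 31: [31, 21]
Insert 30: [31, 21, 30]
Insert 12: [31, 21, 30, 12]
Insert 39: [39, 31, 30, 12, 21]
Insert 30: [39, 31, 30, 12, 21, 30]
Insert 30: [39, 31, 30, 12, 21, 30, 30]

Final heap: [39, 31, 30, 12, 21, 30, 30]


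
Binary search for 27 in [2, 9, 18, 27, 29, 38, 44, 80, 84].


Step 1: lo=0, hi=8, mid=4, val=29
Step 2: lo=0, hi=3, mid=1, val=9
Step 3: lo=2, hi=3, mid=2, val=18
Step 4: lo=3, hi=3, mid=3, val=27

Found at index 3


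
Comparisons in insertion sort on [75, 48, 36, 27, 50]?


Algorithm: insertion sort
Input: [75, 48, 36, 27, 50]
Sorted: [27, 36, 48, 50, 75]

8


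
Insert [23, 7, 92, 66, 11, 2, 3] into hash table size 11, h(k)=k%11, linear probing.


Insert 23: h=1 -> slot 1
Insert 7: h=7 -> slot 7
Insert 92: h=4 -> slot 4
Insert 66: h=0 -> slot 0
Insert 11: h=0, 2 probes -> slot 2
Insert 2: h=2, 1 probes -> slot 3
Insert 3: h=3, 2 probes -> slot 5

Table: [66, 23, 11, 2, 92, 3, None, 7, None, None, None]


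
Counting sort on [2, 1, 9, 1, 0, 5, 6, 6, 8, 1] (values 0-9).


Input: [2, 1, 9, 1, 0, 5, 6, 6, 8, 1]
Counts: [1, 3, 1, 0, 0, 1, 2, 0, 1, 1]

Sorted: [0, 1, 1, 1, 2, 5, 6, 6, 8, 9]


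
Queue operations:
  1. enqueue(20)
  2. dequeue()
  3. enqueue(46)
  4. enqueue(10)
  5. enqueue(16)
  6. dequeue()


enqueue(20) -> [20]
dequeue()->20, []
enqueue(46) -> [46]
enqueue(10) -> [46, 10]
enqueue(16) -> [46, 10, 16]
dequeue()->46, [10, 16]

Final queue: [10, 16]


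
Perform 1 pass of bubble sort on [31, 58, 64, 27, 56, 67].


Initial: [31, 58, 64, 27, 56, 67]
Pass 1: [31, 58, 27, 56, 64, 67] (2 swaps)

After 1 pass: [31, 58, 27, 56, 64, 67]


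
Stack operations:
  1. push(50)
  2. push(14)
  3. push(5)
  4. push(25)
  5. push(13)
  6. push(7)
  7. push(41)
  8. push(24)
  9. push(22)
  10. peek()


push(50) -> [50]
push(14) -> [50, 14]
push(5) -> [50, 14, 5]
push(25) -> [50, 14, 5, 25]
push(13) -> [50, 14, 5, 25, 13]
push(7) -> [50, 14, 5, 25, 13, 7]
push(41) -> [50, 14, 5, 25, 13, 7, 41]
push(24) -> [50, 14, 5, 25, 13, 7, 41, 24]
push(22) -> [50, 14, 5, 25, 13, 7, 41, 24, 22]
peek()->22

Final stack: [50, 14, 5, 25, 13, 7, 41, 24, 22]


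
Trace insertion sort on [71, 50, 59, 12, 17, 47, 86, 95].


Initial: [71, 50, 59, 12, 17, 47, 86, 95]
Insert 50: [50, 71, 59, 12, 17, 47, 86, 95]
Insert 59: [50, 59, 71, 12, 17, 47, 86, 95]
Insert 12: [12, 50, 59, 71, 17, 47, 86, 95]
Insert 17: [12, 17, 50, 59, 71, 47, 86, 95]
Insert 47: [12, 17, 47, 50, 59, 71, 86, 95]
Insert 86: [12, 17, 47, 50, 59, 71, 86, 95]
Insert 95: [12, 17, 47, 50, 59, 71, 86, 95]

Sorted: [12, 17, 47, 50, 59, 71, 86, 95]


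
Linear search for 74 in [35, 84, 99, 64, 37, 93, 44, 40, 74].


i=0: 35!=74
i=1: 84!=74
i=2: 99!=74
i=3: 64!=74
i=4: 37!=74
i=5: 93!=74
i=6: 44!=74
i=7: 40!=74
i=8: 74==74 found!

Found at 8, 9 comps


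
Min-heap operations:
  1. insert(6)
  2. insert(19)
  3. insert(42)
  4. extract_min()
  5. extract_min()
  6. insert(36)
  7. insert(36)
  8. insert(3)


insert(6) -> [6]
insert(19) -> [6, 19]
insert(42) -> [6, 19, 42]
extract_min()->6, [19, 42]
extract_min()->19, [42]
insert(36) -> [36, 42]
insert(36) -> [36, 42, 36]
insert(3) -> [3, 36, 36, 42]

Final heap: [3, 36, 36, 42]


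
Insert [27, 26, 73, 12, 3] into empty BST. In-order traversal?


Insert 27: root
Insert 26: L from 27
Insert 73: R from 27
Insert 12: L from 27 -> L from 26
Insert 3: L from 27 -> L from 26 -> L from 12

In-order: [3, 12, 26, 27, 73]


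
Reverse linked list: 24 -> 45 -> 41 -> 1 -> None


Step 1: curr=24, set curr.next=prev(None) | reversed so far: 24
Step 2: curr=45, set curr.next=prev(24) | reversed so far: 45 -> 24
Step 3: curr=41, set curr.next=prev(45) | reversed so far: 41 -> 45 -> 24
Step 4: curr=1, set curr.next=prev(41) | reversed so far: 1 -> 41 -> 45 -> 24

1 -> 41 -> 45 -> 24 -> None


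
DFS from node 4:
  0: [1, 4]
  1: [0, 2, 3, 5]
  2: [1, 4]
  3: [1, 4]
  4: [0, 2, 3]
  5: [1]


Visit 4, push [3, 2, 0]
Visit 0, push [1]
Visit 1, push [5, 3, 2]
Visit 2, push []
Visit 3, push []
Visit 5, push []

DFS order: [4, 0, 1, 2, 3, 5]


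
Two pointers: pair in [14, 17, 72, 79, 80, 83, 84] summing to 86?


lo=0(14)+hi=6(84)=98
lo=0(14)+hi=5(83)=97
lo=0(14)+hi=4(80)=94
lo=0(14)+hi=3(79)=93
lo=0(14)+hi=2(72)=86

Yes: 14+72=86


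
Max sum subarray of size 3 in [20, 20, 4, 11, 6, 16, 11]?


[0:3]: 44
[1:4]: 35
[2:5]: 21
[3:6]: 33
[4:7]: 33

Max: 44 at [0:3]


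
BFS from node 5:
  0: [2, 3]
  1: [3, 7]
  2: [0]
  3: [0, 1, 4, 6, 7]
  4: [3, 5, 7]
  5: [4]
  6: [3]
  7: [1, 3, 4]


Visit 5, enqueue [4]
Visit 4, enqueue [3, 7]
Visit 3, enqueue [0, 1, 6]
Visit 7, enqueue []
Visit 0, enqueue [2]
Visit 1, enqueue []
Visit 6, enqueue []
Visit 2, enqueue []

BFS order: [5, 4, 3, 7, 0, 1, 6, 2]


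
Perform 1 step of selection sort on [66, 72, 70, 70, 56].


Initial: [66, 72, 70, 70, 56]
Step 1: min=56 at 4
  Swap: [56, 72, 70, 70, 66]

After 1 step: [56, 72, 70, 70, 66]


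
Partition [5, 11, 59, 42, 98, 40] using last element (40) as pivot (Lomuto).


Pivot: 40
  5 <= 40: advance i (no swap)
  11 <= 40: advance i (no swap)
Place pivot at 2: [5, 11, 40, 42, 98, 59]

Partitioned: [5, 11, 40, 42, 98, 59]


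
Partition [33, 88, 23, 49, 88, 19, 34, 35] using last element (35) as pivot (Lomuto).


Pivot: 35
  33 <= 35: advance i (no swap)
  23 <= 35: swap -> [33, 23, 88, 49, 88, 19, 34, 35]
  19 <= 35: swap -> [33, 23, 19, 49, 88, 88, 34, 35]
  34 <= 35: swap -> [33, 23, 19, 34, 88, 88, 49, 35]
Place pivot at 4: [33, 23, 19, 34, 35, 88, 49, 88]

Partitioned: [33, 23, 19, 34, 35, 88, 49, 88]


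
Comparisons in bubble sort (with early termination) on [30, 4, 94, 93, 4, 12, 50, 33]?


Algorithm: bubble sort (with early termination)
Input: [30, 4, 94, 93, 4, 12, 50, 33]
Sorted: [4, 4, 12, 30, 33, 50, 93, 94]

22


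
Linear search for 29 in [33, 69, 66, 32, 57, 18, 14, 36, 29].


i=0: 33!=29
i=1: 69!=29
i=2: 66!=29
i=3: 32!=29
i=4: 57!=29
i=5: 18!=29
i=6: 14!=29
i=7: 36!=29
i=8: 29==29 found!

Found at 8, 9 comps


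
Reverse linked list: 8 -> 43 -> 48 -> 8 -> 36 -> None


Step 1: curr=8, set curr.next=prev(None) | reversed so far: 8
Step 2: curr=43, set curr.next=prev(8) | reversed so far: 43 -> 8
Step 3: curr=48, set curr.next=prev(43) | reversed so far: 48 -> 43 -> 8
Step 4: curr=8, set curr.next=prev(48) | reversed so far: 8 -> 48 -> 43 -> 8
Step 5: curr=36, set curr.next=prev(8) | reversed so far: 36 -> 8 -> 48 -> 43 -> 8

36 -> 8 -> 48 -> 43 -> 8 -> None


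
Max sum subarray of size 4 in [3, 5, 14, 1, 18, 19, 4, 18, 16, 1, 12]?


[0:4]: 23
[1:5]: 38
[2:6]: 52
[3:7]: 42
[4:8]: 59
[5:9]: 57
[6:10]: 39
[7:11]: 47

Max: 59 at [4:8]


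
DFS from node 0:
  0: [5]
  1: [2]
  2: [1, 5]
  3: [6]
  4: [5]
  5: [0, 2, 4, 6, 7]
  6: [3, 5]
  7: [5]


Visit 0, push [5]
Visit 5, push [7, 6, 4, 2]
Visit 2, push [1]
Visit 1, push []
Visit 4, push []
Visit 6, push [3]
Visit 3, push []
Visit 7, push []

DFS order: [0, 5, 2, 1, 4, 6, 3, 7]


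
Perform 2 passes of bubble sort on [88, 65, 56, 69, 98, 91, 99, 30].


Initial: [88, 65, 56, 69, 98, 91, 99, 30]
Pass 1: [65, 56, 69, 88, 91, 98, 30, 99] (5 swaps)
Pass 2: [56, 65, 69, 88, 91, 30, 98, 99] (2 swaps)

After 2 passes: [56, 65, 69, 88, 91, 30, 98, 99]


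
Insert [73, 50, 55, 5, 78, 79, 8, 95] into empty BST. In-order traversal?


Insert 73: root
Insert 50: L from 73
Insert 55: L from 73 -> R from 50
Insert 5: L from 73 -> L from 50
Insert 78: R from 73
Insert 79: R from 73 -> R from 78
Insert 8: L from 73 -> L from 50 -> R from 5
Insert 95: R from 73 -> R from 78 -> R from 79

In-order: [5, 8, 50, 55, 73, 78, 79, 95]


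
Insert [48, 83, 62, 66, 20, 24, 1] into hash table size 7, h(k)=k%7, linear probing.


Insert 48: h=6 -> slot 6
Insert 83: h=6, 1 probes -> slot 0
Insert 62: h=6, 2 probes -> slot 1
Insert 66: h=3 -> slot 3
Insert 20: h=6, 3 probes -> slot 2
Insert 24: h=3, 1 probes -> slot 4
Insert 1: h=1, 4 probes -> slot 5

Table: [83, 62, 20, 66, 24, 1, 48]


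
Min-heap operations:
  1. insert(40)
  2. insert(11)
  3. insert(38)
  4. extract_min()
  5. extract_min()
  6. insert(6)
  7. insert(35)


insert(40) -> [40]
insert(11) -> [11, 40]
insert(38) -> [11, 40, 38]
extract_min()->11, [38, 40]
extract_min()->38, [40]
insert(6) -> [6, 40]
insert(35) -> [6, 40, 35]

Final heap: [6, 40, 35]


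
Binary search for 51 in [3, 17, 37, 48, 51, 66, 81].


Step 1: lo=0, hi=6, mid=3, val=48
Step 2: lo=4, hi=6, mid=5, val=66
Step 3: lo=4, hi=4, mid=4, val=51

Found at index 4


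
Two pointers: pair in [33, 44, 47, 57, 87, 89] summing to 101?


lo=0(33)+hi=5(89)=122
lo=0(33)+hi=4(87)=120
lo=0(33)+hi=3(57)=90
lo=1(44)+hi=3(57)=101

Yes: 44+57=101


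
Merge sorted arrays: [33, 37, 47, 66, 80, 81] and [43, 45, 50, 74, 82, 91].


Take 33 from A
Take 37 from A
Take 43 from B
Take 45 from B
Take 47 from A
Take 50 from B
Take 66 from A
Take 74 from B
Take 80 from A
Take 81 from A

Merged: [33, 37, 43, 45, 47, 50, 66, 74, 80, 81, 82, 91]


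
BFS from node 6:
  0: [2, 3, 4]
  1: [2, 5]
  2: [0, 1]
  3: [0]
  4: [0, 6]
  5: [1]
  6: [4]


Visit 6, enqueue [4]
Visit 4, enqueue [0]
Visit 0, enqueue [2, 3]
Visit 2, enqueue [1]
Visit 3, enqueue []
Visit 1, enqueue [5]
Visit 5, enqueue []

BFS order: [6, 4, 0, 2, 3, 1, 5]


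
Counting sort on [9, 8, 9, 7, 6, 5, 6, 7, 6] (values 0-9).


Input: [9, 8, 9, 7, 6, 5, 6, 7, 6]
Counts: [0, 0, 0, 0, 0, 1, 3, 2, 1, 2]

Sorted: [5, 6, 6, 6, 7, 7, 8, 9, 9]


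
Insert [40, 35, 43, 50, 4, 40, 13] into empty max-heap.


Insert 40: [40]
Insert 35: [40, 35]
Insert 43: [43, 35, 40]
Insert 50: [50, 43, 40, 35]
Insert 4: [50, 43, 40, 35, 4]
Insert 40: [50, 43, 40, 35, 4, 40]
Insert 13: [50, 43, 40, 35, 4, 40, 13]

Final heap: [50, 43, 40, 35, 4, 40, 13]


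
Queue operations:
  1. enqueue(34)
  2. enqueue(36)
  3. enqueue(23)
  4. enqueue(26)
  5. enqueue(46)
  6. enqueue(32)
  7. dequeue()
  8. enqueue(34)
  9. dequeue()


enqueue(34) -> [34]
enqueue(36) -> [34, 36]
enqueue(23) -> [34, 36, 23]
enqueue(26) -> [34, 36, 23, 26]
enqueue(46) -> [34, 36, 23, 26, 46]
enqueue(32) -> [34, 36, 23, 26, 46, 32]
dequeue()->34, [36, 23, 26, 46, 32]
enqueue(34) -> [36, 23, 26, 46, 32, 34]
dequeue()->36, [23, 26, 46, 32, 34]

Final queue: [23, 26, 46, 32, 34]


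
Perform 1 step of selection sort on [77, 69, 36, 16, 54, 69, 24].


Initial: [77, 69, 36, 16, 54, 69, 24]
Step 1: min=16 at 3
  Swap: [16, 69, 36, 77, 54, 69, 24]

After 1 step: [16, 69, 36, 77, 54, 69, 24]


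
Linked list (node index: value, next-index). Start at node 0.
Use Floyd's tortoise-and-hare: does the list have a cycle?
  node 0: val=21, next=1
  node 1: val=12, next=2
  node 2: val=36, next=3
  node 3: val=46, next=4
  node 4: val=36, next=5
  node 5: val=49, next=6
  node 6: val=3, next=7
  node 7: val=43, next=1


Floyd's tortoise (slow, +1) and hare (fast, +2):
  init: slow=0, fast=0
  step 1: slow=1, fast=2
  step 2: slow=2, fast=4
  step 3: slow=3, fast=6
  step 4: slow=4, fast=1
  step 5: slow=5, fast=3
  step 6: slow=6, fast=5
  step 7: slow=7, fast=7
  slow == fast at node 7: cycle detected

Cycle: yes


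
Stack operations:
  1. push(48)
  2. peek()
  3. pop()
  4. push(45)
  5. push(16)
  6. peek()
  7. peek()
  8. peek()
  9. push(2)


push(48) -> [48]
peek()->48
pop()->48, []
push(45) -> [45]
push(16) -> [45, 16]
peek()->16
peek()->16
peek()->16
push(2) -> [45, 16, 2]

Final stack: [45, 16, 2]


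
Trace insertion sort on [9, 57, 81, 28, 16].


Initial: [9, 57, 81, 28, 16]
Insert 57: [9, 57, 81, 28, 16]
Insert 81: [9, 57, 81, 28, 16]
Insert 28: [9, 28, 57, 81, 16]
Insert 16: [9, 16, 28, 57, 81]

Sorted: [9, 16, 28, 57, 81]


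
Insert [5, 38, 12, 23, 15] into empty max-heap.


Insert 5: [5]
Insert 38: [38, 5]
Insert 12: [38, 5, 12]
Insert 23: [38, 23, 12, 5]
Insert 15: [38, 23, 12, 5, 15]

Final heap: [38, 23, 12, 5, 15]


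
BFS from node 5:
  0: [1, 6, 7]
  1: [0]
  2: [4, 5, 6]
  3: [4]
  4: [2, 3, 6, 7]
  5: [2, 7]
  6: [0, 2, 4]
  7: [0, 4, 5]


Visit 5, enqueue [2, 7]
Visit 2, enqueue [4, 6]
Visit 7, enqueue [0]
Visit 4, enqueue [3]
Visit 6, enqueue []
Visit 0, enqueue [1]
Visit 3, enqueue []
Visit 1, enqueue []

BFS order: [5, 2, 7, 4, 6, 0, 3, 1]


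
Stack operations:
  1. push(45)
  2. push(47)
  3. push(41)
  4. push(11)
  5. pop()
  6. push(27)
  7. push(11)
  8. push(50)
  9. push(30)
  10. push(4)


push(45) -> [45]
push(47) -> [45, 47]
push(41) -> [45, 47, 41]
push(11) -> [45, 47, 41, 11]
pop()->11, [45, 47, 41]
push(27) -> [45, 47, 41, 27]
push(11) -> [45, 47, 41, 27, 11]
push(50) -> [45, 47, 41, 27, 11, 50]
push(30) -> [45, 47, 41, 27, 11, 50, 30]
push(4) -> [45, 47, 41, 27, 11, 50, 30, 4]

Final stack: [45, 47, 41, 27, 11, 50, 30, 4]


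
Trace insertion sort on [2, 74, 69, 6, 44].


Initial: [2, 74, 69, 6, 44]
Insert 74: [2, 74, 69, 6, 44]
Insert 69: [2, 69, 74, 6, 44]
Insert 6: [2, 6, 69, 74, 44]
Insert 44: [2, 6, 44, 69, 74]

Sorted: [2, 6, 44, 69, 74]


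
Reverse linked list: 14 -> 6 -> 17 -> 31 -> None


Step 1: curr=14, set curr.next=prev(None) | reversed so far: 14
Step 2: curr=6, set curr.next=prev(14) | reversed so far: 6 -> 14
Step 3: curr=17, set curr.next=prev(6) | reversed so far: 17 -> 6 -> 14
Step 4: curr=31, set curr.next=prev(17) | reversed so far: 31 -> 17 -> 6 -> 14

31 -> 17 -> 6 -> 14 -> None


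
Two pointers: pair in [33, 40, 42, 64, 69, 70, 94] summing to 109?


lo=0(33)+hi=6(94)=127
lo=0(33)+hi=5(70)=103
lo=1(40)+hi=5(70)=110
lo=1(40)+hi=4(69)=109

Yes: 40+69=109


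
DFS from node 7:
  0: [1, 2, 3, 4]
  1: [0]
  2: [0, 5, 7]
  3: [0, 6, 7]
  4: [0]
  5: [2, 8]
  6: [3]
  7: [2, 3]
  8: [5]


Visit 7, push [3, 2]
Visit 2, push [5, 0]
Visit 0, push [4, 3, 1]
Visit 1, push []
Visit 3, push [6]
Visit 6, push []
Visit 4, push []
Visit 5, push [8]
Visit 8, push []

DFS order: [7, 2, 0, 1, 3, 6, 4, 5, 8]


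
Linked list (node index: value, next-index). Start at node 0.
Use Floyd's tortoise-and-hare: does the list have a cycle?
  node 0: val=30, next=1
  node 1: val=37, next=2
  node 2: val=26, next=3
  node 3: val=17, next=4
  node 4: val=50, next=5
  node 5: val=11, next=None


Floyd's tortoise (slow, +1) and hare (fast, +2):
  init: slow=0, fast=0
  step 1: slow=1, fast=2
  step 2: slow=2, fast=4
  step 3: fast 4->5->None, no cycle

Cycle: no


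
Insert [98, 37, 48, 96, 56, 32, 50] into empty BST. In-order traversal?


Insert 98: root
Insert 37: L from 98
Insert 48: L from 98 -> R from 37
Insert 96: L from 98 -> R from 37 -> R from 48
Insert 56: L from 98 -> R from 37 -> R from 48 -> L from 96
Insert 32: L from 98 -> L from 37
Insert 50: L from 98 -> R from 37 -> R from 48 -> L from 96 -> L from 56

In-order: [32, 37, 48, 50, 56, 96, 98]


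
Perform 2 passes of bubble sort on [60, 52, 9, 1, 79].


Initial: [60, 52, 9, 1, 79]
Pass 1: [52, 9, 1, 60, 79] (3 swaps)
Pass 2: [9, 1, 52, 60, 79] (2 swaps)

After 2 passes: [9, 1, 52, 60, 79]


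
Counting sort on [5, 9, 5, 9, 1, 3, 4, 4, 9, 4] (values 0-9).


Input: [5, 9, 5, 9, 1, 3, 4, 4, 9, 4]
Counts: [0, 1, 0, 1, 3, 2, 0, 0, 0, 3]

Sorted: [1, 3, 4, 4, 4, 5, 5, 9, 9, 9]


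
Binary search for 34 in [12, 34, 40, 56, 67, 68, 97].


Step 1: lo=0, hi=6, mid=3, val=56
Step 2: lo=0, hi=2, mid=1, val=34

Found at index 1


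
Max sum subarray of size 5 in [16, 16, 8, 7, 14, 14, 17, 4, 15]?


[0:5]: 61
[1:6]: 59
[2:7]: 60
[3:8]: 56
[4:9]: 64

Max: 64 at [4:9]


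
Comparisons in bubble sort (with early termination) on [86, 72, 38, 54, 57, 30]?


Algorithm: bubble sort (with early termination)
Input: [86, 72, 38, 54, 57, 30]
Sorted: [30, 38, 54, 57, 72, 86]

15


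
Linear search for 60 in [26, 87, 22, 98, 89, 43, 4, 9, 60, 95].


i=0: 26!=60
i=1: 87!=60
i=2: 22!=60
i=3: 98!=60
i=4: 89!=60
i=5: 43!=60
i=6: 4!=60
i=7: 9!=60
i=8: 60==60 found!

Found at 8, 9 comps


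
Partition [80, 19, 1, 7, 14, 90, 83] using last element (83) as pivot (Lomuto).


Pivot: 83
  80 <= 83: advance i (no swap)
  19 <= 83: advance i (no swap)
  1 <= 83: advance i (no swap)
  7 <= 83: advance i (no swap)
  14 <= 83: advance i (no swap)
Place pivot at 5: [80, 19, 1, 7, 14, 83, 90]

Partitioned: [80, 19, 1, 7, 14, 83, 90]


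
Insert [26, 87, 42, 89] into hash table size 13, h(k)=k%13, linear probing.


Insert 26: h=0 -> slot 0
Insert 87: h=9 -> slot 9
Insert 42: h=3 -> slot 3
Insert 89: h=11 -> slot 11

Table: [26, None, None, 42, None, None, None, None, None, 87, None, 89, None]


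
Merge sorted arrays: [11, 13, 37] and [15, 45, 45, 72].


Take 11 from A
Take 13 from A
Take 15 from B
Take 37 from A

Merged: [11, 13, 15, 37, 45, 45, 72]


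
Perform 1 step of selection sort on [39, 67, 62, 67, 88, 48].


Initial: [39, 67, 62, 67, 88, 48]
Step 1: min=39 at 0
  Swap: [39, 67, 62, 67, 88, 48]

After 1 step: [39, 67, 62, 67, 88, 48]


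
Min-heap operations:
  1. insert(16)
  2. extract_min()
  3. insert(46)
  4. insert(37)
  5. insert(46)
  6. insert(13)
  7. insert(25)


insert(16) -> [16]
extract_min()->16, []
insert(46) -> [46]
insert(37) -> [37, 46]
insert(46) -> [37, 46, 46]
insert(13) -> [13, 37, 46, 46]
insert(25) -> [13, 25, 46, 46, 37]

Final heap: [13, 25, 46, 46, 37]


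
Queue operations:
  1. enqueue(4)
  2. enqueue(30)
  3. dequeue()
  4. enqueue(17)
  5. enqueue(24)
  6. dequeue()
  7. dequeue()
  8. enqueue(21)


enqueue(4) -> [4]
enqueue(30) -> [4, 30]
dequeue()->4, [30]
enqueue(17) -> [30, 17]
enqueue(24) -> [30, 17, 24]
dequeue()->30, [17, 24]
dequeue()->17, [24]
enqueue(21) -> [24, 21]

Final queue: [24, 21]


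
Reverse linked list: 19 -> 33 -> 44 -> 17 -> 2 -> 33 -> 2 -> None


Step 1: curr=19, set curr.next=prev(None) | reversed so far: 19
Step 2: curr=33, set curr.next=prev(19) | reversed so far: 33 -> 19
Step 3: curr=44, set curr.next=prev(33) | reversed so far: 44 -> 33 -> 19
Step 4: curr=17, set curr.next=prev(44) | reversed so far: 17 -> 44 -> 33 -> 19
Step 5: curr=2, set curr.next=prev(17) | reversed so far: 2 -> 17 -> 44 -> 33 -> 19
Step 6: curr=33, set curr.next=prev(2) | reversed so far: 33 -> 2 -> 17 -> 44 -> 33 -> 19
Step 7: curr=2, set curr.next=prev(33) | reversed so far: 2 -> 33 -> 2 -> 17 -> 44 -> 33 -> 19

2 -> 33 -> 2 -> 17 -> 44 -> 33 -> 19 -> None


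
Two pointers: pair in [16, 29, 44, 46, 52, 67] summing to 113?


lo=0(16)+hi=5(67)=83
lo=1(29)+hi=5(67)=96
lo=2(44)+hi=5(67)=111
lo=3(46)+hi=5(67)=113

Yes: 46+67=113


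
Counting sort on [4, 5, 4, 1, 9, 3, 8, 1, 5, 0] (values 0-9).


Input: [4, 5, 4, 1, 9, 3, 8, 1, 5, 0]
Counts: [1, 2, 0, 1, 2, 2, 0, 0, 1, 1]

Sorted: [0, 1, 1, 3, 4, 4, 5, 5, 8, 9]


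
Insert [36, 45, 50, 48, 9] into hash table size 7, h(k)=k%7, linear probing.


Insert 36: h=1 -> slot 1
Insert 45: h=3 -> slot 3
Insert 50: h=1, 1 probes -> slot 2
Insert 48: h=6 -> slot 6
Insert 9: h=2, 2 probes -> slot 4

Table: [None, 36, 50, 45, 9, None, 48]


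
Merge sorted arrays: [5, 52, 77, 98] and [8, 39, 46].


Take 5 from A
Take 8 from B
Take 39 from B
Take 46 from B

Merged: [5, 8, 39, 46, 52, 77, 98]


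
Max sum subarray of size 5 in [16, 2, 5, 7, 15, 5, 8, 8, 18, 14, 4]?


[0:5]: 45
[1:6]: 34
[2:7]: 40
[3:8]: 43
[4:9]: 54
[5:10]: 53
[6:11]: 52

Max: 54 at [4:9]


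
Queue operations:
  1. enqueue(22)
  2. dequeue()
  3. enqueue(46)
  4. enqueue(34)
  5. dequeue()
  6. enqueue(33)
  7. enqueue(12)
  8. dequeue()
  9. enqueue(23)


enqueue(22) -> [22]
dequeue()->22, []
enqueue(46) -> [46]
enqueue(34) -> [46, 34]
dequeue()->46, [34]
enqueue(33) -> [34, 33]
enqueue(12) -> [34, 33, 12]
dequeue()->34, [33, 12]
enqueue(23) -> [33, 12, 23]

Final queue: [33, 12, 23]


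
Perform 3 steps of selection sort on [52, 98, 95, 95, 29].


Initial: [52, 98, 95, 95, 29]
Step 1: min=29 at 4
  Swap: [29, 98, 95, 95, 52]
Step 2: min=52 at 4
  Swap: [29, 52, 95, 95, 98]
Step 3: min=95 at 2
  Swap: [29, 52, 95, 95, 98]

After 3 steps: [29, 52, 95, 95, 98]


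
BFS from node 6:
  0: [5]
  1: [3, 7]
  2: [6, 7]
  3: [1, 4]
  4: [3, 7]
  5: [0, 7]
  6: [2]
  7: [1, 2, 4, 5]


Visit 6, enqueue [2]
Visit 2, enqueue [7]
Visit 7, enqueue [1, 4, 5]
Visit 1, enqueue [3]
Visit 4, enqueue []
Visit 5, enqueue [0]
Visit 3, enqueue []
Visit 0, enqueue []

BFS order: [6, 2, 7, 1, 4, 5, 3, 0]


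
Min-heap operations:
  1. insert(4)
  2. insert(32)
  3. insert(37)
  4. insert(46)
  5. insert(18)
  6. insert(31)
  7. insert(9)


insert(4) -> [4]
insert(32) -> [4, 32]
insert(37) -> [4, 32, 37]
insert(46) -> [4, 32, 37, 46]
insert(18) -> [4, 18, 37, 46, 32]
insert(31) -> [4, 18, 31, 46, 32, 37]
insert(9) -> [4, 18, 9, 46, 32, 37, 31]

Final heap: [4, 18, 9, 46, 32, 37, 31]


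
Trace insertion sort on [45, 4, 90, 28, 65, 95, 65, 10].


Initial: [45, 4, 90, 28, 65, 95, 65, 10]
Insert 4: [4, 45, 90, 28, 65, 95, 65, 10]
Insert 90: [4, 45, 90, 28, 65, 95, 65, 10]
Insert 28: [4, 28, 45, 90, 65, 95, 65, 10]
Insert 65: [4, 28, 45, 65, 90, 95, 65, 10]
Insert 95: [4, 28, 45, 65, 90, 95, 65, 10]
Insert 65: [4, 28, 45, 65, 65, 90, 95, 10]
Insert 10: [4, 10, 28, 45, 65, 65, 90, 95]

Sorted: [4, 10, 28, 45, 65, 65, 90, 95]


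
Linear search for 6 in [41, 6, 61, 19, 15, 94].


i=0: 41!=6
i=1: 6==6 found!

Found at 1, 2 comps


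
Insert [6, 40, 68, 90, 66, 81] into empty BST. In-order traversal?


Insert 6: root
Insert 40: R from 6
Insert 68: R from 6 -> R from 40
Insert 90: R from 6 -> R from 40 -> R from 68
Insert 66: R from 6 -> R from 40 -> L from 68
Insert 81: R from 6 -> R from 40 -> R from 68 -> L from 90

In-order: [6, 40, 66, 68, 81, 90]


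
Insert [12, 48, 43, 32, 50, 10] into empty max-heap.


Insert 12: [12]
Insert 48: [48, 12]
Insert 43: [48, 12, 43]
Insert 32: [48, 32, 43, 12]
Insert 50: [50, 48, 43, 12, 32]
Insert 10: [50, 48, 43, 12, 32, 10]

Final heap: [50, 48, 43, 12, 32, 10]


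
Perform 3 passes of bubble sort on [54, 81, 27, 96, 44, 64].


Initial: [54, 81, 27, 96, 44, 64]
Pass 1: [54, 27, 81, 44, 64, 96] (3 swaps)
Pass 2: [27, 54, 44, 64, 81, 96] (3 swaps)
Pass 3: [27, 44, 54, 64, 81, 96] (1 swaps)

After 3 passes: [27, 44, 54, 64, 81, 96]


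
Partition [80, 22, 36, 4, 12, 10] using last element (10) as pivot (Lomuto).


Pivot: 10
  4 <= 10: swap -> [4, 22, 36, 80, 12, 10]
Place pivot at 1: [4, 10, 36, 80, 12, 22]

Partitioned: [4, 10, 36, 80, 12, 22]


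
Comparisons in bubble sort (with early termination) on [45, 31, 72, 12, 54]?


Algorithm: bubble sort (with early termination)
Input: [45, 31, 72, 12, 54]
Sorted: [12, 31, 45, 54, 72]

10


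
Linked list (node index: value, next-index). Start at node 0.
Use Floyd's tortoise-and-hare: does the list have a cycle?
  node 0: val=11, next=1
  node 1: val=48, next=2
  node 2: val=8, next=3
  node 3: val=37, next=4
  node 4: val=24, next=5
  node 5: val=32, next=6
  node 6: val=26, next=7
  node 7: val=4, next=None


Floyd's tortoise (slow, +1) and hare (fast, +2):
  init: slow=0, fast=0
  step 1: slow=1, fast=2
  step 2: slow=2, fast=4
  step 3: slow=3, fast=6
  step 4: fast 6->7->None, no cycle

Cycle: no


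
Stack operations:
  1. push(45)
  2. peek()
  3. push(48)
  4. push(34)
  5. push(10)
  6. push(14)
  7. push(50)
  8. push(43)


push(45) -> [45]
peek()->45
push(48) -> [45, 48]
push(34) -> [45, 48, 34]
push(10) -> [45, 48, 34, 10]
push(14) -> [45, 48, 34, 10, 14]
push(50) -> [45, 48, 34, 10, 14, 50]
push(43) -> [45, 48, 34, 10, 14, 50, 43]

Final stack: [45, 48, 34, 10, 14, 50, 43]


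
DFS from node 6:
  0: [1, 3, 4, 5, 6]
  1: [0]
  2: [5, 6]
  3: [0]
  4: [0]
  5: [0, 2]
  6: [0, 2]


Visit 6, push [2, 0]
Visit 0, push [5, 4, 3, 1]
Visit 1, push []
Visit 3, push []
Visit 4, push []
Visit 5, push [2]
Visit 2, push []

DFS order: [6, 0, 1, 3, 4, 5, 2]


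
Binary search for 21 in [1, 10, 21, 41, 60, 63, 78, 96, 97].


Step 1: lo=0, hi=8, mid=4, val=60
Step 2: lo=0, hi=3, mid=1, val=10
Step 3: lo=2, hi=3, mid=2, val=21

Found at index 2


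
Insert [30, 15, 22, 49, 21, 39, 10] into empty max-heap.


Insert 30: [30]
Insert 15: [30, 15]
Insert 22: [30, 15, 22]
Insert 49: [49, 30, 22, 15]
Insert 21: [49, 30, 22, 15, 21]
Insert 39: [49, 30, 39, 15, 21, 22]
Insert 10: [49, 30, 39, 15, 21, 22, 10]

Final heap: [49, 30, 39, 15, 21, 22, 10]


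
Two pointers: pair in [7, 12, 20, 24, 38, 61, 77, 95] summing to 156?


lo=0(7)+hi=7(95)=102
lo=1(12)+hi=7(95)=107
lo=2(20)+hi=7(95)=115
lo=3(24)+hi=7(95)=119
lo=4(38)+hi=7(95)=133
lo=5(61)+hi=7(95)=156

Yes: 61+95=156


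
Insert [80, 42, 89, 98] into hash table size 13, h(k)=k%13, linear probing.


Insert 80: h=2 -> slot 2
Insert 42: h=3 -> slot 3
Insert 89: h=11 -> slot 11
Insert 98: h=7 -> slot 7

Table: [None, None, 80, 42, None, None, None, 98, None, None, None, 89, None]


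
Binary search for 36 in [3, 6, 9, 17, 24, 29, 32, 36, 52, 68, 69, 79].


Step 1: lo=0, hi=11, mid=5, val=29
Step 2: lo=6, hi=11, mid=8, val=52
Step 3: lo=6, hi=7, mid=6, val=32
Step 4: lo=7, hi=7, mid=7, val=36

Found at index 7


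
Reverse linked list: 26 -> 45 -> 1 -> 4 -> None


Step 1: curr=26, set curr.next=prev(None) | reversed so far: 26
Step 2: curr=45, set curr.next=prev(26) | reversed so far: 45 -> 26
Step 3: curr=1, set curr.next=prev(45) | reversed so far: 1 -> 45 -> 26
Step 4: curr=4, set curr.next=prev(1) | reversed so far: 4 -> 1 -> 45 -> 26

4 -> 1 -> 45 -> 26 -> None


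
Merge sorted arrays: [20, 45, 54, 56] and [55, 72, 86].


Take 20 from A
Take 45 from A
Take 54 from A
Take 55 from B
Take 56 from A

Merged: [20, 45, 54, 55, 56, 72, 86]
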